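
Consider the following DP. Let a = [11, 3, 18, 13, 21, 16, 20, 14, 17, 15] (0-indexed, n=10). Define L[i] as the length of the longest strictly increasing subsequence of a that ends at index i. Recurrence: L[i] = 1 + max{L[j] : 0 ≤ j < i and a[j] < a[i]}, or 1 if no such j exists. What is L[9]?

4

   i    0    1    2    3    4    5    6    7    8    9
a[i]   11    3   18   13   21   16   20   14   17   15
L[i]    1    1    2    2    3    3    4    3    4    4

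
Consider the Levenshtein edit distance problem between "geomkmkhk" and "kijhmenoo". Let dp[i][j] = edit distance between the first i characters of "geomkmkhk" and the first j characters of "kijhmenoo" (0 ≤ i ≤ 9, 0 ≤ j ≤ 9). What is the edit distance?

9

   ''  k  i  j  h  m  e  n  o  o
''  0  1  2  3  4  5  6  7  8  9
 g  1  1  2  3  4  5  6  7  8  9
 e  2  2  2  3  4  5  5  6  7  8
 o  3  3  3  3  4  5  6  6  6  7
 m  4  4  4  4  4  4  5  6  7  7
 k  5  4  5  5  5  5  5  6  7  8
 m  6  5  5  6  6  5  6  6  7  8
 k  7  6  6  6  7  6  6  7  7  8
 h  8  7  7  7  6  7  7  7  8  8
 k  9  8  8  8  7  7  8  8  8  9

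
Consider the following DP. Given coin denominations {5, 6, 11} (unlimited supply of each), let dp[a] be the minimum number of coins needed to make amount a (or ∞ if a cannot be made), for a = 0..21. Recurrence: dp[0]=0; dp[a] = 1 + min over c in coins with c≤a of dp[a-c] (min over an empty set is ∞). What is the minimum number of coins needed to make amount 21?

3

 a  0  1  2  3  4  5  6  7  8  9 10 11 12 13 14 15 16 17 18 19 20 21
dp  0  -  -  -  -  1  1  -  -  -  2  1  2  -  -  3  2  2  3  -  4  3
(- denotes ∞ / unreachable)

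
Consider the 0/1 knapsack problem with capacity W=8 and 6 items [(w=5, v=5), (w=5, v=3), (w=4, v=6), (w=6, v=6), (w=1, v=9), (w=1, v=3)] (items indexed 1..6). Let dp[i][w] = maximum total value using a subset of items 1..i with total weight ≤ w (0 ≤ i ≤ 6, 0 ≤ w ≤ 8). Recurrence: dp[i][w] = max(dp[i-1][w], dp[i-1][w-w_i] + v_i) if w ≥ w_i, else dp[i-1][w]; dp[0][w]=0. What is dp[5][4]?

i\w   0   1   2   3   4   5   6   7   8
  0   0   0   0   0   0   0   0   0   0
  1   0   0   0   0   0   5   5   5   5
  2   0   0   0   0   0   5   5   5   5
  3   0   0   0   0   6   6   6   6   6
  4   0   0   0   0   6   6   6   6   6
  5   0   9   9   9   9  15  15  15  15
  6   0   9  12  12  12  15  18  18  18

9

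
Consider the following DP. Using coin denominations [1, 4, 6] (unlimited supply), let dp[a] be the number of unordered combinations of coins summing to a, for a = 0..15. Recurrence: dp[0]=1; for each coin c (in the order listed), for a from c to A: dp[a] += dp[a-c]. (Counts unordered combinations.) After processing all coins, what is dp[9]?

after  coin     0     1     2     3     4     5     6     7     8     9    10    11    12    13    14    15
          1     1     1     1     1     1     1     1     1     1     1     1     1     1     1     1     1
          4     1     1     1     1     2     2     2     2     3     3     3     3     4     4     4     4
          6     1     1     1     1     2     2     3     3     4     4     5     5     7     7     8     8

4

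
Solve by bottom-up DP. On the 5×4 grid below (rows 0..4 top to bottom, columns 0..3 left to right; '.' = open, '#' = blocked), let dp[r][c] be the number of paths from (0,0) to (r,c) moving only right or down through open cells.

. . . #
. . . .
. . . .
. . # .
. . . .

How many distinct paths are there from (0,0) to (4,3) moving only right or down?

14

r\c   0   1   2   3
  0   1   1   1   0
  1   1   2   3   3
  2   1   3   6   9
  3   1   4   0   9
  4   1   5   5  14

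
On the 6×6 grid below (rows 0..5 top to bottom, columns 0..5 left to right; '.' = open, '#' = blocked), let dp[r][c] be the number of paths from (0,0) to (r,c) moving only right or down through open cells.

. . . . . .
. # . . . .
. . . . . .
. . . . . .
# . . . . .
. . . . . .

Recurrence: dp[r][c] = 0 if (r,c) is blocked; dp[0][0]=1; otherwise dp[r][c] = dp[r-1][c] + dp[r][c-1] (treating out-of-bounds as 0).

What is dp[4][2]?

6

r\c   0   1   2   3   4   5
  0   1   1   1   1   1   1
  1   1   0   1   2   3   4
  2   1   1   2   4   7  11
  3   1   2   4   8  15  26
  4   0   2   6  14  29  55
  5   0   2   8  22  51 106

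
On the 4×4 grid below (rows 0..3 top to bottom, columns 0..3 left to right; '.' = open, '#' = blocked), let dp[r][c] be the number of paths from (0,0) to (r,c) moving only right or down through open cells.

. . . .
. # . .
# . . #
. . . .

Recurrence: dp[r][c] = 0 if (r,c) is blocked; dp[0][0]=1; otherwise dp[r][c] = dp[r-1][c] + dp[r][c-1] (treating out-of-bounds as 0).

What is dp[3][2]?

1

r\c   0   1   2   3
  0   1   1   1   1
  1   1   0   1   2
  2   0   0   1   0
  3   0   0   1   1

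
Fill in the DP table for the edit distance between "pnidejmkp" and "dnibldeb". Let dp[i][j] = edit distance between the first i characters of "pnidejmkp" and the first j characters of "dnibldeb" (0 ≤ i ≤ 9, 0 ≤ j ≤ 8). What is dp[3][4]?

   ''  d  n  i  b  l  d  e  b
''  0  1  2  3  4  5  6  7  8
 p  1  1  2  3  4  5  6  7  8
 n  2  2  1  2  3  4  5  6  7
 i  3  3  2  1  2  3  4  5  6
 d  4  3  3  2  2  3  3  4  5
 e  5  4  4  3  3  3  4  3  4
 j  6  5  5  4  4  4  4  4  4
 m  7  6  6  5  5  5  5  5  5
 k  8  7  7  6  6  6  6  6  6
 p  9  8  8  7  7  7  7  7  7

2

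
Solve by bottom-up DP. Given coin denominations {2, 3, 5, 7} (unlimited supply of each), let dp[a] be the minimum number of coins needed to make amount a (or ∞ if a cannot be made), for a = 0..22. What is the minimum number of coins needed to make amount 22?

 a  0  1  2  3  4  5  6  7  8  9 10 11 12 13 14 15 16 17 18 19 20 21 22
dp  0  -  1  1  2  1  2  1  2  2  2  3  2  3  2  3  3  3  4  3  4  3  4
(- denotes ∞ / unreachable)

4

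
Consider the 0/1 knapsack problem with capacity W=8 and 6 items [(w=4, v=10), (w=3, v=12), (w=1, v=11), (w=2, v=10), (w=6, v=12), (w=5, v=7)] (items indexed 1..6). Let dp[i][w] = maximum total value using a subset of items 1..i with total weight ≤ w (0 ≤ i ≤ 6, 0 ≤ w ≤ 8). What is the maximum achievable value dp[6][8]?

33

i\w   0   1   2   3   4   5   6   7   8
  0   0   0   0   0   0   0   0   0   0
  1   0   0   0   0  10  10  10  10  10
  2   0   0   0  12  12  12  12  22  22
  3   0  11  11  12  23  23  23  23  33
  4   0  11  11  21  23  23  33  33  33
  5   0  11  11  21  23  23  33  33  33
  6   0  11  11  21  23  23  33  33  33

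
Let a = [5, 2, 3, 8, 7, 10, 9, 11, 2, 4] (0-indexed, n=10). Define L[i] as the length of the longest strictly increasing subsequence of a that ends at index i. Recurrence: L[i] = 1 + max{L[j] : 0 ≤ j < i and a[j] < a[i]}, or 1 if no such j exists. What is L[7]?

   i    0    1    2    3    4    5    6    7    8    9
a[i]    5    2    3    8    7   10    9   11    2    4
L[i]    1    1    2    3    3    4    4    5    1    3

5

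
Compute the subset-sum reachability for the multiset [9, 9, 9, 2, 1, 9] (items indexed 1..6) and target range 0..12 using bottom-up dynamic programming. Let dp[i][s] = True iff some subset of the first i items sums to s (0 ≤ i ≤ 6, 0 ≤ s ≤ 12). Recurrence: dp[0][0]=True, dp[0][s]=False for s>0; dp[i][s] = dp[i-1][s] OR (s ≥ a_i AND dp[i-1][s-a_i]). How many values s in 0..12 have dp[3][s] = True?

i\s   0   1   2   3   4   5   6   7   8   9  10  11  12
  0   T   F   F   F   F   F   F   F   F   F   F   F   F
  1   T   F   F   F   F   F   F   F   F   T   F   F   F
  2   T   F   F   F   F   F   F   F   F   T   F   F   F
  3   T   F   F   F   F   F   F   F   F   T   F   F   F
  4   T   F   T   F   F   F   F   F   F   T   F   T   F
  5   T   T   T   T   F   F   F   F   F   T   T   T   T
  6   T   T   T   T   F   F   F   F   F   T   T   T   T

2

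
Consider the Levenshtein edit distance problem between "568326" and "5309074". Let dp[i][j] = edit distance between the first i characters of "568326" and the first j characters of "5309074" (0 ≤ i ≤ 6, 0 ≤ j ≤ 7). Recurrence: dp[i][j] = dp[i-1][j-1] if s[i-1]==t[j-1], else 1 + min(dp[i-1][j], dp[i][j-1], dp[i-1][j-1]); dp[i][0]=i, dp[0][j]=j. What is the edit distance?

6

   ''  5  3  0  9  0  7  4
''  0  1  2  3  4  5  6  7
 5  1  0  1  2  3  4  5  6
 6  2  1  1  2  3  4  5  6
 8  3  2  2  2  3  4  5  6
 3  4  3  2  3  3  4  5  6
 2  5  4  3  3  4  4  5  6
 6  6  5  4  4  4  5  5  6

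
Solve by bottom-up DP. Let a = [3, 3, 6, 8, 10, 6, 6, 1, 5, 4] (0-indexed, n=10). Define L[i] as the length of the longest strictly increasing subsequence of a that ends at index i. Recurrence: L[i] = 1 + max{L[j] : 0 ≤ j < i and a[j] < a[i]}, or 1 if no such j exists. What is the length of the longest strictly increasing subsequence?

4

   i    0    1    2    3    4    5    6    7    8    9
a[i]    3    3    6    8   10    6    6    1    5    4
L[i]    1    1    2    3    4    2    2    1    2    2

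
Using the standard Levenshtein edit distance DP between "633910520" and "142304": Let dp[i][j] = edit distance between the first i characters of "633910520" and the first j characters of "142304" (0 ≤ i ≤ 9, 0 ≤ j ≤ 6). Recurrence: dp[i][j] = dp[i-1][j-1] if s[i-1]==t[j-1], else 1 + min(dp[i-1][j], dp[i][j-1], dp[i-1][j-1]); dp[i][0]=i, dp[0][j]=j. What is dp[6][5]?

5

   ''  1  4  2  3  0  4
''  0  1  2  3  4  5  6
 6  1  1  2  3  4  5  6
 3  2  2  2  3  3  4  5
 3  3  3  3  3  3  4  5
 9  4  4  4  4  4  4  5
 1  5  4  5  5  5  5  5
 0  6  5  5  6  6  5  6
 5  7  6  6  6  7  6  6
 2  8  7  7  6  7  7  7
 0  9  8  8  7  7  7  8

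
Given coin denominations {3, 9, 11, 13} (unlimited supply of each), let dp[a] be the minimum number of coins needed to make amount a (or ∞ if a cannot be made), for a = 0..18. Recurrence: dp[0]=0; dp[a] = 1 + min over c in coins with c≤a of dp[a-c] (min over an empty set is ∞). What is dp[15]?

3

 a  0  1  2  3  4  5  6  7  8  9 10 11 12 13 14 15 16 17 18
dp  0  -  -  1  -  -  2  -  -  1  -  1  2  1  2  3  2  3  2
(- denotes ∞ / unreachable)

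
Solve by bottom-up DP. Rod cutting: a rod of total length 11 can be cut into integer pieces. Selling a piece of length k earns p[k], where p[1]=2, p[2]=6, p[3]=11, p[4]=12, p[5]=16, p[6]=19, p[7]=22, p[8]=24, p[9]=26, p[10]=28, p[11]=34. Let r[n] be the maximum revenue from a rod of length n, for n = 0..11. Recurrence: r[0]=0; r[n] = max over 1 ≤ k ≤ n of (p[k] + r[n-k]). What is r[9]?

33

   n    0    1    2    3    4    5    6    7    8    9   10   11
r[n]    0    2    6   11   13   17   22   24   28   33   35   39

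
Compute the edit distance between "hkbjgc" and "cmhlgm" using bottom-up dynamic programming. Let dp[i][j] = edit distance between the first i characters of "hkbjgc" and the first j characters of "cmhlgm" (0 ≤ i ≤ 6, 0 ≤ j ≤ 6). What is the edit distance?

   ''  c  m  h  l  g  m
''  0  1  2  3  4  5  6
 h  1  1  2  2  3  4  5
 k  2  2  2  3  3  4  5
 b  3  3  3  3  4  4  5
 j  4  4  4  4  4  5  5
 g  5  5  5  5  5  4  5
 c  6  5  6  6  6  5  5

5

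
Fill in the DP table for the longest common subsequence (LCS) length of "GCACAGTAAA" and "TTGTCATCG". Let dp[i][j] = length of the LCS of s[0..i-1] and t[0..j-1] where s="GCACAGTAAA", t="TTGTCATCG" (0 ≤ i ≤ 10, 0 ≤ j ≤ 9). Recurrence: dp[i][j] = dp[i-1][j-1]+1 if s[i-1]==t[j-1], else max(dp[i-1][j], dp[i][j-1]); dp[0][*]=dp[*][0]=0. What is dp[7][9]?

5

   ''  T  T  G  T  C  A  T  C  G
''  0  0  0  0  0  0  0  0  0  0
 G  0  0  0  1  1  1  1  1  1  1
 C  0  0  0  1  1  2  2  2  2  2
 A  0  0  0  1  1  2  3  3  3  3
 C  0  0  0  1  1  2  3  3  4  4
 A  0  0  0  1  1  2  3  3  4  4
 G  0  0  0  1  1  2  3  3  4  5
 T  0  1  1  1  2  2  3  4  4  5
 A  0  1  1  1  2  2  3  4  4  5
 A  0  1  1  1  2  2  3  4  4  5
 A  0  1  1  1  2  2  3  4  4  5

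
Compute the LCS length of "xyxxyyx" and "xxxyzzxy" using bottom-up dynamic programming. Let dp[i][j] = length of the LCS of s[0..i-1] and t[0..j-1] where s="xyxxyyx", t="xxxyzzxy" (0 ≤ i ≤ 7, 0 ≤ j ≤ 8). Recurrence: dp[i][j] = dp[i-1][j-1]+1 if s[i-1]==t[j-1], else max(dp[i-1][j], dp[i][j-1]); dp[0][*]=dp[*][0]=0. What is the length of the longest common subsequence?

   ''  x  x  x  y  z  z  x  y
''  0  0  0  0  0  0  0  0  0
 x  0  1  1  1  1  1  1  1  1
 y  0  1  1  1  2  2  2  2  2
 x  0  1  2  2  2  2  2  3  3
 x  0  1  2  3  3  3  3  3  3
 y  0  1  2  3  4  4  4  4  4
 y  0  1  2  3  4  4  4  4  5
 x  0  1  2  3  4  4  4  5  5

5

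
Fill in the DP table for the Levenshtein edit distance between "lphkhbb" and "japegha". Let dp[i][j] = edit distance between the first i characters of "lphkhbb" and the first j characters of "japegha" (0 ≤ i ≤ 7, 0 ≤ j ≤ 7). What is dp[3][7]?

   ''  j  a  p  e  g  h  a
''  0  1  2  3  4  5  6  7
 l  1  1  2  3  4  5  6  7
 p  2  2  2  2  3  4  5  6
 h  3  3  3  3  3  4  4  5
 k  4  4  4  4  4  4  5  5
 h  5  5  5  5  5  5  4  5
 b  6  6  6  6  6  6  5  5
 b  7  7  7  7  7  7  6  6

5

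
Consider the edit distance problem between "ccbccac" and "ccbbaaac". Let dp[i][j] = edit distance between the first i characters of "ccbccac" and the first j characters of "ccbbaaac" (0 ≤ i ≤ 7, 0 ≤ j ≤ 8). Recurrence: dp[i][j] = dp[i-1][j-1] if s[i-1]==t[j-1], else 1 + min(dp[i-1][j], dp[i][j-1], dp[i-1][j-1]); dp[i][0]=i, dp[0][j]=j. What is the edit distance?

3

   ''  c  c  b  b  a  a  a  c
''  0  1  2  3  4  5  6  7  8
 c  1  0  1  2  3  4  5  6  7
 c  2  1  0  1  2  3  4  5  6
 b  3  2  1  0  1  2  3  4  5
 c  4  3  2  1  1  2  3  4  4
 c  5  4  3  2  2  2  3  4  4
 a  6  5  4  3  3  2  2  3  4
 c  7  6  5  4  4  3  3  3  3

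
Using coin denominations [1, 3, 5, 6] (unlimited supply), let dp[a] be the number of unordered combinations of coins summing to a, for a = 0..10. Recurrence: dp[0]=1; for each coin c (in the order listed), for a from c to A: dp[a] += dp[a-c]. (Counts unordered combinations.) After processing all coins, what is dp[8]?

after  coin     0     1     2     3     4     5     6     7     8     9    10
          1     1     1     1     1     1     1     1     1     1     1     1
          3     1     1     1     2     2     2     3     3     3     4     4
          5     1     1     1     2     2     3     4     4     5     6     7
          6     1     1     1     2     2     3     5     5     6     8     9

6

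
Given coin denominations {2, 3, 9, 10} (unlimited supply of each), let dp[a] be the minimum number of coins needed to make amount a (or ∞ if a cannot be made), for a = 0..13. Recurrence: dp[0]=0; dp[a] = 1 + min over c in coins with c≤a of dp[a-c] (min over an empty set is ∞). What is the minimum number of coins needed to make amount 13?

 a  0  1  2  3  4  5  6  7  8  9 10 11 12 13
dp  0  -  1  1  2  2  2  3  3  1  1  2  2  2
(- denotes ∞ / unreachable)

2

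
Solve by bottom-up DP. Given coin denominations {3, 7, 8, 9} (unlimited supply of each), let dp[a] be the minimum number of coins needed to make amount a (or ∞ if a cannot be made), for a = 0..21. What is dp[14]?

 a  0  1  2  3  4  5  6  7  8  9 10 11 12 13 14 15 16 17 18 19 20 21
dp  0  -  -  1  -  -  2  1  1  1  2  2  2  3  2  2  2  2  2  3  3  3
(- denotes ∞ / unreachable)

2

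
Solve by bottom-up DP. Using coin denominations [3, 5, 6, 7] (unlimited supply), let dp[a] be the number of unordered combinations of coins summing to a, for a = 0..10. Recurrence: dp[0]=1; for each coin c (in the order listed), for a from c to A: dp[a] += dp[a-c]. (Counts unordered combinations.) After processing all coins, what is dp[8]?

after  coin     0     1     2     3     4     5     6     7     8     9    10
          3     1     0     0     1     0     0     1     0     0     1     0
          5     1     0     0     1     0     1     1     0     1     1     1
          6     1     0     0     1     0     1     2     0     1     2     1
          7     1     0     0     1     0     1     2     1     1     2     2

1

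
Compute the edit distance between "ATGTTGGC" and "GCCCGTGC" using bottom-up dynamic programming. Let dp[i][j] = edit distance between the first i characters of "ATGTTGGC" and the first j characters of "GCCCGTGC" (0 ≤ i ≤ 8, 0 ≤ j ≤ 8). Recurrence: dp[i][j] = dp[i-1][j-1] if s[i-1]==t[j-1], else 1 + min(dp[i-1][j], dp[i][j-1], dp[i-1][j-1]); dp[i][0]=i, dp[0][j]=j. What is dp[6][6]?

6

   ''  G  C  C  C  G  T  G  C
''  0  1  2  3  4  5  6  7  8
 A  1  1  2  3  4  5  6  7  8
 T  2  2  2  3  4  5  5  6  7
 G  3  2  3  3  4  4  5  5  6
 T  4  3  3  4  4  5  4  5  6
 T  5  4  4  4  5  5  5  5  6
 G  6  5  5  5  5  5  6  5  6
 G  7  6  6  6  6  5  6  6  6
 C  8  7  6  6  6  6  6  7  6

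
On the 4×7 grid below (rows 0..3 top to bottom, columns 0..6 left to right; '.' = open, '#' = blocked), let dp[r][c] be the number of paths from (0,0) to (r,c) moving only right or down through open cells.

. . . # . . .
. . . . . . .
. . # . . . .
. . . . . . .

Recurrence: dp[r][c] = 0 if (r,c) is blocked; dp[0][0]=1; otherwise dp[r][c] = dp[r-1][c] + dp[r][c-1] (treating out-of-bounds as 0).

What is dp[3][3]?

r\c   0   1   2   3   4   5   6
  0   1   1   1   0   0   0   0
  1   1   2   3   3   3   3   3
  2   1   3   0   3   6   9  12
  3   1   4   4   7  13  22  34

7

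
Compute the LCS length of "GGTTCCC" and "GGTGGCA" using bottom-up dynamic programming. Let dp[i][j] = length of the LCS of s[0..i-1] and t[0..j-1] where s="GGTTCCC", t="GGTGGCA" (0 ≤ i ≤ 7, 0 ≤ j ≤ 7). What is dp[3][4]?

   ''  G  G  T  G  G  C  A
''  0  0  0  0  0  0  0  0
 G  0  1  1  1  1  1  1  1
 G  0  1  2  2  2  2  2  2
 T  0  1  2  3  3  3  3  3
 T  0  1  2  3  3  3  3  3
 C  0  1  2  3  3  3  4  4
 C  0  1  2  3  3  3  4  4
 C  0  1  2  3  3  3  4  4

3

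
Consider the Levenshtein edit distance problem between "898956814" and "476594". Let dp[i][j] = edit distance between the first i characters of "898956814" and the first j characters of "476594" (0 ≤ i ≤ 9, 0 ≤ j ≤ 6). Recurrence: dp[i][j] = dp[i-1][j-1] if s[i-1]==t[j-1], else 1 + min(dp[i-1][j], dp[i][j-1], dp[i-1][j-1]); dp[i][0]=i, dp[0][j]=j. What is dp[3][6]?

   ''  4  7  6  5  9  4
''  0  1  2  3  4  5  6
 8  1  1  2  3  4  5  6
 9  2  2  2  3  4  4  5
 8  3  3  3  3  4  5  5
 9  4  4  4  4  4  4  5
 5  5  5  5  5  4  5  5
 6  6  6  6  5  5  5  6
 8  7  7  7  6  6  6  6
 1  8  8  8  7  7  7  7
 4  9  8  9  8  8  8  7

5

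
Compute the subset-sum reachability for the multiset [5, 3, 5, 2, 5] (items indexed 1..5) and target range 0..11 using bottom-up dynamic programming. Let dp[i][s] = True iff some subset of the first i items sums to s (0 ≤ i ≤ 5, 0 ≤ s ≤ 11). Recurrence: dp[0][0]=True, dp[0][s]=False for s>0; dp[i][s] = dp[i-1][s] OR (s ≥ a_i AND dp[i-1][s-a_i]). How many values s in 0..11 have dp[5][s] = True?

i\s   0   1   2   3   4   5   6   7   8   9  10  11
  0   T   F   F   F   F   F   F   F   F   F   F   F
  1   T   F   F   F   F   T   F   F   F   F   F   F
  2   T   F   F   T   F   T   F   F   T   F   F   F
  3   T   F   F   T   F   T   F   F   T   F   T   F
  4   T   F   T   T   F   T   F   T   T   F   T   F
  5   T   F   T   T   F   T   F   T   T   F   T   F

7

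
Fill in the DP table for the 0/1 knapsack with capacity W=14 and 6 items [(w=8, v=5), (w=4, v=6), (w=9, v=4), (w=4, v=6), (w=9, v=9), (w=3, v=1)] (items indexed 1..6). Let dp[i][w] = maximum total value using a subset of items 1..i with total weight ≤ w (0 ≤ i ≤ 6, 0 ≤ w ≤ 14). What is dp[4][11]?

12

i\w   0   1   2   3   4   5   6   7   8   9  10  11  12  13  14
  0   0   0   0   0   0   0   0   0   0   0   0   0   0   0   0
  1   0   0   0   0   0   0   0   0   5   5   5   5   5   5   5
  2   0   0   0   0   6   6   6   6   6   6   6   6  11  11  11
  3   0   0   0   0   6   6   6   6   6   6   6   6  11  11  11
  4   0   0   0   0   6   6   6   6  12  12  12  12  12  12  12
  5   0   0   0   0   6   6   6   6  12  12  12  12  12  15  15
  6   0   0   0   1   6   6   6   7  12  12  12  13  13  15  15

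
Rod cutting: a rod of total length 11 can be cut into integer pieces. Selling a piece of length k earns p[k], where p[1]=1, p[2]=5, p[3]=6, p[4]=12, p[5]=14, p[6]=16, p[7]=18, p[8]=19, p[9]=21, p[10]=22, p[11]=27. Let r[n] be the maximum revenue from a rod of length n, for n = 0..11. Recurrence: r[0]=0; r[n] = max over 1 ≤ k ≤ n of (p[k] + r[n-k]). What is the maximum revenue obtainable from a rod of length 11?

   n    0    1    2    3    4    5    6    7    8    9   10   11
r[n]    0    1    5    6   12   14   17   19   24   26   29   31

31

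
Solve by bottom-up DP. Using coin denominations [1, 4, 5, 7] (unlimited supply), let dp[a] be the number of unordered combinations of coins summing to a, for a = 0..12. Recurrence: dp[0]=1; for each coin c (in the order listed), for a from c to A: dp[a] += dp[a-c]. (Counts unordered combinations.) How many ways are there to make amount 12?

10

after  coin     0     1     2     3     4     5     6     7     8     9    10    11    12
          1     1     1     1     1     1     1     1     1     1     1     1     1     1
          4     1     1     1     1     2     2     2     2     3     3     3     3     4
          5     1     1     1     1     2     3     3     3     4     5     6     6     7
          7     1     1     1     1     2     3     3     4     5     6     7     8    10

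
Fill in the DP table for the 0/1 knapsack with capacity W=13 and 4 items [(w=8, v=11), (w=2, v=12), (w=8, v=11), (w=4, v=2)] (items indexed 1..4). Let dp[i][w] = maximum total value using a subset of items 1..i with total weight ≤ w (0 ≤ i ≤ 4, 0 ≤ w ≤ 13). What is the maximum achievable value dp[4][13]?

23

i\w   0   1   2   3   4   5   6   7   8   9  10  11  12  13
  0   0   0   0   0   0   0   0   0   0   0   0   0   0   0
  1   0   0   0   0   0   0   0   0  11  11  11  11  11  11
  2   0   0  12  12  12  12  12  12  12  12  23  23  23  23
  3   0   0  12  12  12  12  12  12  12  12  23  23  23  23
  4   0   0  12  12  12  12  14  14  14  14  23  23  23  23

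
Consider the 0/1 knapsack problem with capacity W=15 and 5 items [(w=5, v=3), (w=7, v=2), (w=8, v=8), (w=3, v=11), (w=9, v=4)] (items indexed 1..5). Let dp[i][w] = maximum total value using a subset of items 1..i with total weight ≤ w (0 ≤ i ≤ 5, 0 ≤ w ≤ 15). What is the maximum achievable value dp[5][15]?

i\w   0   1   2   3   4   5   6   7   8   9  10  11  12  13  14  15
  0   0   0   0   0   0   0   0   0   0   0   0   0   0   0   0   0
  1   0   0   0   0   0   3   3   3   3   3   3   3   3   3   3   3
  2   0   0   0   0   0   3   3   3   3   3   3   3   5   5   5   5
  3   0   0   0   0   0   3   3   3   8   8   8   8   8  11  11  11
  4   0   0   0  11  11  11  11  11  14  14  14  19  19  19  19  19
  5   0   0   0  11  11  11  11  11  14  14  14  19  19  19  19  19

19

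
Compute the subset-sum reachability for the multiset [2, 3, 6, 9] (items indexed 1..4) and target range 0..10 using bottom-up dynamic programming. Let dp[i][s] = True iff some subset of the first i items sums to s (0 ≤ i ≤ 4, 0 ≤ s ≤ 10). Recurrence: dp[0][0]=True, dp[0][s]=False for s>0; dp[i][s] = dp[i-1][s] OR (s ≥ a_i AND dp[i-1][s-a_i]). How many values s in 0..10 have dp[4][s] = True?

i\s   0   1   2   3   4   5   6   7   8   9  10
  0   T   F   F   F   F   F   F   F   F   F   F
  1   T   F   T   F   F   F   F   F   F   F   F
  2   T   F   T   T   F   T   F   F   F   F   F
  3   T   F   T   T   F   T   T   F   T   T   F
  4   T   F   T   T   F   T   T   F   T   T   F

7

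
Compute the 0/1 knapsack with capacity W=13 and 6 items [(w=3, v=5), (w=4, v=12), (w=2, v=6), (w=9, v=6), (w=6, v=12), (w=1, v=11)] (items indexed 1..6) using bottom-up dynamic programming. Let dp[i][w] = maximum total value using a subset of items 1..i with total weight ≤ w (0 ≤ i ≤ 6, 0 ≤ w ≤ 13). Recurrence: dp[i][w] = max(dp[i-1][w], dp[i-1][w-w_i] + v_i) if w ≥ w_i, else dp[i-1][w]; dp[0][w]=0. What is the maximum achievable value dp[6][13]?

i\w   0   1   2   3   4   5   6   7   8   9  10  11  12  13
  0   0   0   0   0   0   0   0   0   0   0   0   0   0   0
  1   0   0   0   5   5   5   5   5   5   5   5   5   5   5
  2   0   0   0   5  12  12  12  17  17  17  17  17  17  17
  3   0   0   6   6  12  12  18  18  18  23  23  23  23  23
  4   0   0   6   6  12  12  18  18  18  23  23  23  23  23
  5   0   0   6   6  12  12  18  18  18  23  24  24  30  30
  6   0  11  11  17  17  23  23  29  29  29  34  35  35  41

41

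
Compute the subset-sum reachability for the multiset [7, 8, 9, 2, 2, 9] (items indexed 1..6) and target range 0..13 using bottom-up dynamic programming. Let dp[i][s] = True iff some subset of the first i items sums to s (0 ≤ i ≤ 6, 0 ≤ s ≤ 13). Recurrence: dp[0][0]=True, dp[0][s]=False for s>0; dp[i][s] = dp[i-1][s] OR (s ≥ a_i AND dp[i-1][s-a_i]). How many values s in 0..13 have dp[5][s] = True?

i\s   0   1   2   3   4   5   6   7   8   9  10  11  12  13
  0   T   F   F   F   F   F   F   F   F   F   F   F   F   F
  1   T   F   F   F   F   F   F   T   F   F   F   F   F   F
  2   T   F   F   F   F   F   F   T   T   F   F   F   F   F
  3   T   F   F   F   F   F   F   T   T   T   F   F   F   F
  4   T   F   T   F   F   F   F   T   T   T   T   T   F   F
  5   T   F   T   F   T   F   F   T   T   T   T   T   T   T
  6   T   F   T   F   T   F   F   T   T   T   T   T   T   T

10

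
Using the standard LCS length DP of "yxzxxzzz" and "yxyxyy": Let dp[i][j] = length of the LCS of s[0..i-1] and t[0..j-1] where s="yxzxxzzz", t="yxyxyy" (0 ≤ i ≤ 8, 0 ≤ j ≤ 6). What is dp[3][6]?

2

   ''  y  x  y  x  y  y
''  0  0  0  0  0  0  0
 y  0  1  1  1  1  1  1
 x  0  1  2  2  2  2  2
 z  0  1  2  2  2  2  2
 x  0  1  2  2  3  3  3
 x  0  1  2  2  3  3  3
 z  0  1  2  2  3  3  3
 z  0  1  2  2  3  3  3
 z  0  1  2  2  3  3  3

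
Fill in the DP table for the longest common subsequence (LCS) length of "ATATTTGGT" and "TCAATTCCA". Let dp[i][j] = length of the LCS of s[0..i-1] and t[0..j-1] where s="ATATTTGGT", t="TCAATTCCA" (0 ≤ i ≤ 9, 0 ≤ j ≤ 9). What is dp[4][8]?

   ''  T  C  A  A  T  T  C  C  A
''  0  0  0  0  0  0  0  0  0  0
 A  0  0  0  1  1  1  1  1  1  1
 T  0  1  1  1  1  2  2  2  2  2
 A  0  1  1  2  2  2  2  2  2  3
 T  0  1  1  2  2  3  3  3  3  3
 T  0  1  1  2  2  3  4  4  4  4
 T  0  1  1  2  2  3  4  4  4  4
 G  0  1  1  2  2  3  4  4  4  4
 G  0  1  1  2  2  3  4  4  4  4
 T  0  1  1  2  2  3  4  4  4  4

3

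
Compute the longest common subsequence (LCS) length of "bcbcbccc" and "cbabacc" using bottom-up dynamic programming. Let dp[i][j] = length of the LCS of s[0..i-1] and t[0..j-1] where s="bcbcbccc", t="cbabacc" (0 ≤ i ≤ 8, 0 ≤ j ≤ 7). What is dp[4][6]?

3

   ''  c  b  a  b  a  c  c
''  0  0  0  0  0  0  0  0
 b  0  0  1  1  1  1  1  1
 c  0  1  1  1  1  1  2  2
 b  0  1  2  2  2  2  2  2
 c  0  1  2  2  2  2  3  3
 b  0  1  2  2  3  3  3  3
 c  0  1  2  2  3  3  4  4
 c  0  1  2  2  3  3  4  5
 c  0  1  2  2  3  3  4  5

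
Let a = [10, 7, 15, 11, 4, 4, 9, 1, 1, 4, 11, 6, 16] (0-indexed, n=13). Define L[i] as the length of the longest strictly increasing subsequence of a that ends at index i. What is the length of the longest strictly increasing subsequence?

4

   i    0    1    2    3    4    5    6    7    8    9   10   11   12
a[i]   10    7   15   11    4    4    9    1    1    4   11    6   16
L[i]    1    1    2    2    1    1    2    1    1    2    3    3    4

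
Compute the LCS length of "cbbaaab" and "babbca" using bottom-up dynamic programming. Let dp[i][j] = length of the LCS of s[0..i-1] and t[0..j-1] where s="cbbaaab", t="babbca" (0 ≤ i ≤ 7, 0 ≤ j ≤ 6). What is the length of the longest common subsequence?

3

   ''  b  a  b  b  c  a
''  0  0  0  0  0  0  0
 c  0  0  0  0  0  1  1
 b  0  1  1  1  1  1  1
 b  0  1  1  2  2  2  2
 a  0  1  2  2  2  2  3
 a  0  1  2  2  2  2  3
 a  0  1  2  2  2  2  3
 b  0  1  2  3  3  3  3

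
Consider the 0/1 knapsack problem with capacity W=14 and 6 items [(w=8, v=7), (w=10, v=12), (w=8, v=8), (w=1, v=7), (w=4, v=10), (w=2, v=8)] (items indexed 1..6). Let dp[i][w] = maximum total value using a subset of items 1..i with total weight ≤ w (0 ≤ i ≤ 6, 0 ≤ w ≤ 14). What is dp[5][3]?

i\w   0   1   2   3   4   5   6   7   8   9  10  11  12  13  14
  0   0   0   0   0   0   0   0   0   0   0   0   0   0   0   0
  1   0   0   0   0   0   0   0   0   7   7   7   7   7   7   7
  2   0   0   0   0   0   0   0   0   7   7  12  12  12  12  12
  3   0   0   0   0   0   0   0   0   8   8  12  12  12  12  12
  4   0   7   7   7   7   7   7   7   8  15  15  19  19  19  19
  5   0   7   7   7  10  17  17  17  17  17  17  19  19  25  25
  6   0   7   8  15  15  17  18  25  25  25  25  25  25  27  27

7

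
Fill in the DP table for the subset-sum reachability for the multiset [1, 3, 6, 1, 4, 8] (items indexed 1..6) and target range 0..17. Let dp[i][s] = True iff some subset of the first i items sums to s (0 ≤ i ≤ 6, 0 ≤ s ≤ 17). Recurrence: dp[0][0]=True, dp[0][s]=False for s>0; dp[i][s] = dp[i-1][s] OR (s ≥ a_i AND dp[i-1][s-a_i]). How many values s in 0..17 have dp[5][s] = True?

16

i\s   0   1   2   3   4   5   6   7   8   9  10  11  12  13  14  15  16  17
  0   T   F   F   F   F   F   F   F   F   F   F   F   F   F   F   F   F   F
  1   T   T   F   F   F   F   F   F   F   F   F   F   F   F   F   F   F   F
  2   T   T   F   T   T   F   F   F   F   F   F   F   F   F   F   F   F   F
  3   T   T   F   T   T   F   T   T   F   T   T   F   F   F   F   F   F   F
  4   T   T   T   T   T   T   T   T   T   T   T   T   F   F   F   F   F   F
  5   T   T   T   T   T   T   T   T   T   T   T   T   T   T   T   T   F   F
  6   T   T   T   T   T   T   T   T   T   T   T   T   T   T   T   T   T   T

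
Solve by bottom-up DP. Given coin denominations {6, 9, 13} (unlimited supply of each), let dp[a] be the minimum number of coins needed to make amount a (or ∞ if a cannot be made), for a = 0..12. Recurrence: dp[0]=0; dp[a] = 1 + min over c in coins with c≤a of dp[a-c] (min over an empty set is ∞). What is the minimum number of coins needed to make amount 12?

 a  0  1  2  3  4  5  6  7  8  9 10 11 12
dp  0  -  -  -  -  -  1  -  -  1  -  -  2
(- denotes ∞ / unreachable)

2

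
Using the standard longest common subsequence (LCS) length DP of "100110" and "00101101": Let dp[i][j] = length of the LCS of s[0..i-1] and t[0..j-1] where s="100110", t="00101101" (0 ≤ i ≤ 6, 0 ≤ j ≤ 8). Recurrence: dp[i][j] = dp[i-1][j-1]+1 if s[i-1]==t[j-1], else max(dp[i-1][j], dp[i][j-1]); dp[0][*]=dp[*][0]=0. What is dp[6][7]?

5

   ''  0  0  1  0  1  1  0  1
''  0  0  0  0  0  0  0  0  0
 1  0  0  0  1  1  1  1  1  1
 0  0  1  1  1  2  2  2  2  2
 0  0  1  2  2  2  2  2  3  3
 1  0  1  2  3  3  3  3  3  4
 1  0  1  2  3  3  4  4  4  4
 0  0  1  2  3  4  4  4  5  5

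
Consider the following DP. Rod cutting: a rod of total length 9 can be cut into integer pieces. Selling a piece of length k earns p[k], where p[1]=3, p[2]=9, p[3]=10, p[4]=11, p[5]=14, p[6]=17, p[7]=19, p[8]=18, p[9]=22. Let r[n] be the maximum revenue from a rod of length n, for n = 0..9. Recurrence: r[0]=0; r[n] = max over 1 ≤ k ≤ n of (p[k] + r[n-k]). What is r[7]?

30

   n    0    1    2    3    4    5    6    7    8    9
r[n]    0    3    9   12   18   21   27   30   36   39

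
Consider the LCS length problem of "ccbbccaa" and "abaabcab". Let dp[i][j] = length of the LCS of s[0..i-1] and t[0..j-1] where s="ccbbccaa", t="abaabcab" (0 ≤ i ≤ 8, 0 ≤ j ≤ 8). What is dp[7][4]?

   ''  a  b  a  a  b  c  a  b
''  0  0  0  0  0  0  0  0  0
 c  0  0  0  0  0  0  1  1  1
 c  0  0  0  0  0  0  1  1  1
 b  0  0  1  1  1  1  1  1  2
 b  0  0  1  1  1  2  2  2  2
 c  0  0  1  1  1  2  3  3  3
 c  0  0  1  1  1  2  3  3  3
 a  0  1  1  2  2  2  3  4  4
 a  0  1  1  2  3  3  3  4  4

2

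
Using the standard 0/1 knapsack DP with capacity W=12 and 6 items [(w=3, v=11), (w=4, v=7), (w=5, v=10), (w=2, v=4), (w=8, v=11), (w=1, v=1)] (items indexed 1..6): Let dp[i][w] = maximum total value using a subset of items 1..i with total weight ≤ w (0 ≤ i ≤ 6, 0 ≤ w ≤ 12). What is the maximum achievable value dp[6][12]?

28

i\w   0   1   2   3   4   5   6   7   8   9  10  11  12
  0   0   0   0   0   0   0   0   0   0   0   0   0   0
  1   0   0   0  11  11  11  11  11  11  11  11  11  11
  2   0   0   0  11  11  11  11  18  18  18  18  18  18
  3   0   0   0  11  11  11  11  18  21  21  21  21  28
  4   0   0   4  11  11  15  15  18  21  22  25  25  28
  5   0   0   4  11  11  15  15  18  21  22  25  25  28
  6   0   1   4  11  12  15  16  18  21  22  25  26  28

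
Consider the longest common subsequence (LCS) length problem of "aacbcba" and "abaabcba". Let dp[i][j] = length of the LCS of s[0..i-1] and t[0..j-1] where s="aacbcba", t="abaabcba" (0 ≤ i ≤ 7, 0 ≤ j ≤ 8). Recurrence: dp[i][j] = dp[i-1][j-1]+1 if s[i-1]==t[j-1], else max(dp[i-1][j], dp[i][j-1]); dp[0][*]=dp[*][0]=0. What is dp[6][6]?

4

   ''  a  b  a  a  b  c  b  a
''  0  0  0  0  0  0  0  0  0
 a  0  1  1  1  1  1  1  1  1
 a  0  1  1  2  2  2  2  2  2
 c  0  1  1  2  2  2  3  3  3
 b  0  1  2  2  2  3  3  4  4
 c  0  1  2  2  2  3  4  4  4
 b  0  1  2  2  2  3  4  5  5
 a  0  1  2  3  3  3  4  5  6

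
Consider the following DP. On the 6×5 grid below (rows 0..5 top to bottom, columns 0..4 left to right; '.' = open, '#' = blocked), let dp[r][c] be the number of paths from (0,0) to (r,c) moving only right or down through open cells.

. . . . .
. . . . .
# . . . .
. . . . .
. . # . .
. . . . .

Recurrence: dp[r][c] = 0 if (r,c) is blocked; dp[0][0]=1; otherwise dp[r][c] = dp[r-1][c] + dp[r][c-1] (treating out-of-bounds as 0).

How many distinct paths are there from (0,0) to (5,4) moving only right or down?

64

r\c   0   1   2   3   4
  0   1   1   1   1   1
  1   1   2   3   4   5
  2   0   2   5   9  14
  3   0   2   7  16  30
  4   0   2   0  16  46
  5   0   2   2  18  64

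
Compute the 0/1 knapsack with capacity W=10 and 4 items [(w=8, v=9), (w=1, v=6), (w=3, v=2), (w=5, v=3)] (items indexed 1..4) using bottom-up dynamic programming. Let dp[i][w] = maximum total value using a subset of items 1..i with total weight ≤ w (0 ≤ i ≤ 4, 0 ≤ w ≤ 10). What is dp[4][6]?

i\w   0   1   2   3   4   5   6   7   8   9  10
  0   0   0   0   0   0   0   0   0   0   0   0
  1   0   0   0   0   0   0   0   0   9   9   9
  2   0   6   6   6   6   6   6   6   9  15  15
  3   0   6   6   6   8   8   8   8   9  15  15
  4   0   6   6   6   8   8   9   9   9  15  15

9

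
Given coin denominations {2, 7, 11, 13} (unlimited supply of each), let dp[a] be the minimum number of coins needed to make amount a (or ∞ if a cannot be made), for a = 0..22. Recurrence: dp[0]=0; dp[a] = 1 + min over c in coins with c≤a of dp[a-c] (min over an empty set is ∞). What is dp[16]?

 a  0  1  2  3  4  5  6  7  8  9 10 11 12 13 14 15 16 17 18 19 20 21 22
dp  0  -  1  -  2  -  3  1  4  2  5  1  6  1  2  2  3  3  2  4  2  3  2
(- denotes ∞ / unreachable)

3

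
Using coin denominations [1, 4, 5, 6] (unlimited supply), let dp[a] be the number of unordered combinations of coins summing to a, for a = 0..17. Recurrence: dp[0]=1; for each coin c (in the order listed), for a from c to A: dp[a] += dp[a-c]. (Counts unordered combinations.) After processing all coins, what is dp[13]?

after  coin     0     1     2     3     4     5     6     7     8     9    10    11    12    13    14    15    16    17
          1     1     1     1     1     1     1     1     1     1     1     1     1     1     1     1     1     1     1
          4     1     1     1     1     2     2     2     2     3     3     3     3     4     4     4     4     5     5
          5     1     1     1     1     2     3     3     3     4     5     6     6     7     8     9    10    11    12
          6     1     1     1     1     2     3     4     4     5     6     8     9    11    12    14    16    19    21

12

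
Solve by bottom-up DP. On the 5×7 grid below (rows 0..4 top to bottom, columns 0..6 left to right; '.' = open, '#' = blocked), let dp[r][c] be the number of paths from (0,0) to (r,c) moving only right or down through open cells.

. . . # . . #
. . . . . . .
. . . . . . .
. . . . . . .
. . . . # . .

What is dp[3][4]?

31

r\c   0   1   2   3   4   5   6
  0   1   1   1   0   0   0   0
  1   1   2   3   3   3   3   3
  2   1   3   6   9  12  15  18
  3   1   4  10  19  31  46  64
  4   1   5  15  34   0  46 110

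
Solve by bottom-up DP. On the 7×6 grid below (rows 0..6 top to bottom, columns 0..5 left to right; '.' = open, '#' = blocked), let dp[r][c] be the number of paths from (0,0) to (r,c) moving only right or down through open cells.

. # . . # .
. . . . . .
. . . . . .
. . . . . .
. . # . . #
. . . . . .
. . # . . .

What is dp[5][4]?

40

r\c   0   1   2   3   4   5
  0   1   0   0   0   0   0
  1   1   1   1   1   1   1
  2   1   2   3   4   5   6
  3   1   3   6  10  15  21
  4   1   4   0  10  25   0
  5   1   5   5  15  40  40
  6   1   6   0  15  55  95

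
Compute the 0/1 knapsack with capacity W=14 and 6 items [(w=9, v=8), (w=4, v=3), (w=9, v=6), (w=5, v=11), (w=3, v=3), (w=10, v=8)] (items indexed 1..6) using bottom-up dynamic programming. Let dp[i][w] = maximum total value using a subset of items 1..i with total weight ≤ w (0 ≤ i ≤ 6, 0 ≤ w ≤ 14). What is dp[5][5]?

i\w   0   1   2   3   4   5   6   7   8   9  10  11  12  13  14
  0   0   0   0   0   0   0   0   0   0   0   0   0   0   0   0
  1   0   0   0   0   0   0   0   0   0   8   8   8   8   8   8
  2   0   0   0   0   3   3   3   3   3   8   8   8   8  11  11
  3   0   0   0   0   3   3   3   3   3   8   8   8   8  11  11
  4   0   0   0   0   3  11  11  11  11  14  14  14  14  14  19
  5   0   0   0   3   3  11  11  11  14  14  14  14  17  17  19
  6   0   0   0   3   3  11  11  11  14  14  14  14  17  17  19

11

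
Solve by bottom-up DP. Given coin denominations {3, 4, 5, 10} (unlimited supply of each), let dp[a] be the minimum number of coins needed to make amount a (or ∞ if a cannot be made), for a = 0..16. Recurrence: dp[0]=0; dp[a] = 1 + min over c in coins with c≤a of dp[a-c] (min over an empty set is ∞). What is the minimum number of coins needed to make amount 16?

3

 a  0  1  2  3  4  5  6  7  8  9 10 11 12 13 14 15 16
dp  0  -  -  1  1  1  2  2  2  2  1  3  3  2  2  2  3
(- denotes ∞ / unreachable)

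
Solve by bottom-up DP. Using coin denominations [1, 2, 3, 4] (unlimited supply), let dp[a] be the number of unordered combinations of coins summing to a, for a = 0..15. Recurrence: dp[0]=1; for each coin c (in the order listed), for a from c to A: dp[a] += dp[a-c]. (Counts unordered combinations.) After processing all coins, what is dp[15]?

after  coin     0     1     2     3     4     5     6     7     8     9    10    11    12    13    14    15
          1     1     1     1     1     1     1     1     1     1     1     1     1     1     1     1     1
          2     1     1     2     2     3     3     4     4     5     5     6     6     7     7     8     8
          3     1     1     2     3     4     5     7     8    10    12    14    16    19    21    24    27
          4     1     1     2     3     5     6     9    11    15    18    23    27    34    39    47    54

54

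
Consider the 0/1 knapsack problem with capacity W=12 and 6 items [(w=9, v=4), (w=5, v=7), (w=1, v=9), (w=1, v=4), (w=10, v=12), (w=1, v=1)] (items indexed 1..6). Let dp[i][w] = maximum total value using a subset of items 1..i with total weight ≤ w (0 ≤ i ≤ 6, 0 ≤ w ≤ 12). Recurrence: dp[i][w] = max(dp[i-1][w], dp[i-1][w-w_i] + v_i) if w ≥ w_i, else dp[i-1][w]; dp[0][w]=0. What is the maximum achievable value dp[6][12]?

25

i\w   0   1   2   3   4   5   6   7   8   9  10  11  12
  0   0   0   0   0   0   0   0   0   0   0   0   0   0
  1   0   0   0   0   0   0   0   0   0   4   4   4   4
  2   0   0   0   0   0   7   7   7   7   7   7   7   7
  3   0   9   9   9   9   9  16  16  16  16  16  16  16
  4   0   9  13  13  13  13  16  20  20  20  20  20  20
  5   0   9  13  13  13  13  16  20  20  20  20  21  25
  6   0   9  13  14  14  14  16  20  21  21  21  21  25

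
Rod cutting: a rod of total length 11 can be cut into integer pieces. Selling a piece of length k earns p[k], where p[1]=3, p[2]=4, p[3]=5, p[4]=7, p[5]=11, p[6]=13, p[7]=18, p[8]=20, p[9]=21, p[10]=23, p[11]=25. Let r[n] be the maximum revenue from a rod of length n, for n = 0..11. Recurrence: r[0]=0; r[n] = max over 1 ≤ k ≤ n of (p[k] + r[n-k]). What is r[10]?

   n    0    1    2    3    4    5    6    7    8    9   10   11
r[n]    0    3    6    9   12   15   18   21   24   27   30   33

30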